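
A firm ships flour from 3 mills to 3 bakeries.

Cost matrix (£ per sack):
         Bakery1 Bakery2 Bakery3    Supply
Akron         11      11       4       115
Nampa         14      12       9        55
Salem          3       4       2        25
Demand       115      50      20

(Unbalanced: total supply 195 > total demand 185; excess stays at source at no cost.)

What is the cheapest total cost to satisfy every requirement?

A cheapest plan:
  Akron to Bakery1: 90 × £11 = £990
  Akron to Bakery2: 5 × £11 = £55
  Akron to Bakery3: 20 × £4 = £80
  Nampa to Bakery2: 45 × £12 = £540
  Salem to Bakery1: 25 × £3 = £75
Total = 990 + 55 + 80 + 540 + 75 = £1740.
(Supply check: Akron ships 115; Nampa ships 45; Salem ships 25.)

1740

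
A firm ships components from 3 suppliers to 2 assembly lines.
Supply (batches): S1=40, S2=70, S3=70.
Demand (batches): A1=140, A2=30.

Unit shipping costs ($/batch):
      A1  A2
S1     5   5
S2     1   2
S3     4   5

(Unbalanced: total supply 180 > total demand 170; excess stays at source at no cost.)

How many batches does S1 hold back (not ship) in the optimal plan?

10

Minimum-cost shipments:
  S1→A2: 30 × $5 = $150
  S2→A1: 70 × $1 = $70
  S3→A1: 70 × $4 = $280
Total cost = $500.
S1 ships 30 of its 40, leaving 10.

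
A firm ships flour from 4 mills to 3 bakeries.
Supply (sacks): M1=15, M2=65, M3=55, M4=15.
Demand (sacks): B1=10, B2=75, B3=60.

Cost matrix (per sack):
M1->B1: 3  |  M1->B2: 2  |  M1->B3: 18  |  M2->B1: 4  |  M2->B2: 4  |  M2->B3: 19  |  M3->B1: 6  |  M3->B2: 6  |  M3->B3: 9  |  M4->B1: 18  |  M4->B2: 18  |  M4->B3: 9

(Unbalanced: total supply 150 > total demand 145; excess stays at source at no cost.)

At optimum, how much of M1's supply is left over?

Minimum-cost shipments:
  M1–B2: 15 × 2 = 30
  M2–B1: 5 × 4 = 20
  M2–B2: 60 × 4 = 240
  M3–B1: 5 × 6 = 30
  M3–B3: 50 × 9 = 450
  M4–B3: 10 × 9 = 90
Total cost = 860.
M1 ships 15 of its 15, leaving 0.

0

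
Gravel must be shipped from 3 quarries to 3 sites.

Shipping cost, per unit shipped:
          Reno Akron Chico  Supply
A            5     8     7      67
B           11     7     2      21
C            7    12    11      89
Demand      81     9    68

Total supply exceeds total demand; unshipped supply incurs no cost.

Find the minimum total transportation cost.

988

Optimal allocation:
  A→Reno: 11 truckloads
  A→Akron: 9 truckloads
  A→Chico: 47 truckloads
  B→Chico: 21 truckloads
  C→Reno: 70 truckloads
Total cost = 988.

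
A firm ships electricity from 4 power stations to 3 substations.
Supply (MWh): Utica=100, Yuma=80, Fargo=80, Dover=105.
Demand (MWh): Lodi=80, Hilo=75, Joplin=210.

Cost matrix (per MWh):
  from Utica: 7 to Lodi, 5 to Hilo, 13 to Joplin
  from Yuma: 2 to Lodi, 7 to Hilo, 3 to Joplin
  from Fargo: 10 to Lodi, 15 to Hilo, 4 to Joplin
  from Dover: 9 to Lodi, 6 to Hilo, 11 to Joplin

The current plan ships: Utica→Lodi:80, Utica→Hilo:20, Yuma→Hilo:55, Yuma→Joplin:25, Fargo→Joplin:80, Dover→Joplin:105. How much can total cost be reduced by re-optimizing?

Current plan cost = 80·7 + 20·5 + 55·7 + 25·3 + 80·4 + 105·11 = 2595.
Optimal plan:
  Utica→Lodi: 80 × 7 = 560
  Utica→Hilo: 20 × 5 = 100
  Yuma→Joplin: 80 × 3 = 240
  Fargo→Joplin: 80 × 4 = 320
  Dover→Hilo: 55 × 6 = 330
  Dover→Joplin: 50 × 11 = 550
Optimal cost = 2100.
Saving = 2595 − 2100 = 495.

495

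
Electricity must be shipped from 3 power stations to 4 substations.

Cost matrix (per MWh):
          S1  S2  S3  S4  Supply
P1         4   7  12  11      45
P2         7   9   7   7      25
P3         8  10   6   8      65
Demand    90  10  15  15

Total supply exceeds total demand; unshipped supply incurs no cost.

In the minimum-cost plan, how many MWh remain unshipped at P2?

Minimum-cost shipments:
  P1 to S1: 45 MWh
  P2 to S1: 15 MWh
  P2 to S2: 10 MWh
  P3 to S1: 30 MWh
  P3 to S3: 15 MWh
  P3 to S4: 15 MWh
Total cost = 825.
P2 ships 25 of its 25, leaving 0.

0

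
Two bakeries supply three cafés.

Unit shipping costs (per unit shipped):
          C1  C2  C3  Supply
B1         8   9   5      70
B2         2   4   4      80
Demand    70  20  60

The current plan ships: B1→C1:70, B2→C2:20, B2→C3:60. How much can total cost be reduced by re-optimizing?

310

Current plan cost = 70·8 + 20·4 + 60·4 = 880.
Optimal plan:
  B1 to C2: 10 × 9 = 90
  B1 to C3: 60 × 5 = 300
  B2 to C1: 70 × 2 = 140
  B2 to C2: 10 × 4 = 40
Optimal cost = 570.
Saving = 880 − 570 = 310.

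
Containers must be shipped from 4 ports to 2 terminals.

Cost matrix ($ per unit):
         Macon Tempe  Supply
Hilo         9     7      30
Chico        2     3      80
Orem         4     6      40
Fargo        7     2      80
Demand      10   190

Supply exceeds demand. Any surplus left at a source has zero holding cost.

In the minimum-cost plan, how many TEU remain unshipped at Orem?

Minimum-cost shipments:
  Chico->Tempe: 80 × $3 = $240
  Orem->Macon: 10 × $4 = $40
  Orem->Tempe: 30 × $6 = $180
  Fargo->Tempe: 80 × $2 = $160
Total cost = $620.
Orem ships 40 of its 40, leaving 0.

0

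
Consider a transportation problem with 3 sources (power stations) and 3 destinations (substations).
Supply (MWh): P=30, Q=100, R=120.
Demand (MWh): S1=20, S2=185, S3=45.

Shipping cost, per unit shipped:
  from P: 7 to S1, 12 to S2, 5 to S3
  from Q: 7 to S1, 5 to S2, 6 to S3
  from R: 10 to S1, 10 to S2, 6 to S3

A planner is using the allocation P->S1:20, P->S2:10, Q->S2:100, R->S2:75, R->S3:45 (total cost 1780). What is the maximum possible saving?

Current plan cost = 20·7 + 10·12 + 100·5 + 75·10 + 45·6 = 1780.
Optimal plan:
  P->S1: 20 × 7 = 140
  P->S3: 10 × 5 = 50
  Q->S2: 100 × 5 = 500
  R->S2: 85 × 10 = 850
  R->S3: 35 × 6 = 210
Optimal cost = 1750.
Saving = 1780 − 1750 = 30.

30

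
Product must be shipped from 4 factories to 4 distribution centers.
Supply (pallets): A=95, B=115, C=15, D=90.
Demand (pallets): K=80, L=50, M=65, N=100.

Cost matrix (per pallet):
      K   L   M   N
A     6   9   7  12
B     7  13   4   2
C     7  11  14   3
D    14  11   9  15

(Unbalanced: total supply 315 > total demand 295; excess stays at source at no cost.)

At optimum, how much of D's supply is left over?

20

An optimal plan:
  A to K: 80 × 6 = 480
  A to L: 15 × 9 = 135
  B to M: 30 × 4 = 120
  B to N: 85 × 2 = 170
  C to N: 15 × 3 = 45
  D to L: 35 × 11 = 385
  D to M: 35 × 9 = 315
Total cost = 1650.
D ships 70 of its 90, leaving 20.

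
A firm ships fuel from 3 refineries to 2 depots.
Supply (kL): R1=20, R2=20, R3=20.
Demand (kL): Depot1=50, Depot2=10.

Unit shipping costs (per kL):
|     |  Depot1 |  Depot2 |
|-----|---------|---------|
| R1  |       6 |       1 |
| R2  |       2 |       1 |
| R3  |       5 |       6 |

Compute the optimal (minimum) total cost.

A cheapest plan:
  R1 to Depot1: 10 × 6 = 60
  R1 to Depot2: 10 × 1 = 10
  R2 to Depot1: 20 × 2 = 40
  R3 to Depot1: 20 × 5 = 100
Total = 60 + 10 + 40 + 100 = 210.

210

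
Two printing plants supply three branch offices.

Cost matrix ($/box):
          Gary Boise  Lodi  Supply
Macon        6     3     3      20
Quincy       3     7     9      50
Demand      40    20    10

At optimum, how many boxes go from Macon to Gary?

0

Optimal shipments:
  Macon->Boise: 10 boxes
  Macon->Lodi: 10 boxes
  Quincy->Gary: 40 boxes
  Quincy->Boise: 10 boxes
Total cost = $250.
The route Macon→Gary is not used.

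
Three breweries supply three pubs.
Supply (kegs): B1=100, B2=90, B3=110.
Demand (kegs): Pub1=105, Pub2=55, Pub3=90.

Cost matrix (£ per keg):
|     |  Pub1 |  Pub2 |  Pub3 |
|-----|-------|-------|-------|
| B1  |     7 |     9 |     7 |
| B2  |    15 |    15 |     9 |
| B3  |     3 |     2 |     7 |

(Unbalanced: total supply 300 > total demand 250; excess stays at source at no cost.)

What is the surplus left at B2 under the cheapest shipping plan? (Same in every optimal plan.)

50

An optimal plan:
  B1→Pub1: 50 × £7 = £350
  B1→Pub3: 50 × £7 = £350
  B2→Pub3: 40 × £9 = £360
  B3→Pub1: 55 × £3 = £165
  B3→Pub2: 55 × £2 = £110
Total cost = £1335.
B2 ships 40 of its 90, leaving 50.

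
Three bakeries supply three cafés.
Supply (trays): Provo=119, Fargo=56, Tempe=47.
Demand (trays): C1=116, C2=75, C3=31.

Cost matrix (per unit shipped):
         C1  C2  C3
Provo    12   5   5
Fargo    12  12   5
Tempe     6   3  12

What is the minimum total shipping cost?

One minimum-cost allocation:
  Provo->C1: 13 × 12 = 156
  Provo->C2: 75 × 5 = 375
  Provo->C3: 31 × 5 = 155
  Fargo->C1: 56 × 12 = 672
  Tempe->C1: 47 × 6 = 282
Total = 156 + 375 + 155 + 672 + 282 = 1640.

1640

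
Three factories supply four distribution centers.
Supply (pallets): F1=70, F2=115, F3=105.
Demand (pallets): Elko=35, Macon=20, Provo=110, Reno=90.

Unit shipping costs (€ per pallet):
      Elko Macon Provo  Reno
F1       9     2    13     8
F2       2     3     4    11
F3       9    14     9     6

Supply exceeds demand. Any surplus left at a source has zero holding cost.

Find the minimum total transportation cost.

A cheapest plan:
  F1 to Macon: 20 × €2 = €40
  F1 to Reno: 15 × €8 = €120
  F2 to Elko: 35 × €2 = €70
  F2 to Provo: 80 × €4 = €320
  F3 to Provo: 30 × €9 = €270
  F3 to Reno: 75 × €6 = €450
Total = 40 + 120 + 70 + 320 + 270 + 450 = €1270.

1270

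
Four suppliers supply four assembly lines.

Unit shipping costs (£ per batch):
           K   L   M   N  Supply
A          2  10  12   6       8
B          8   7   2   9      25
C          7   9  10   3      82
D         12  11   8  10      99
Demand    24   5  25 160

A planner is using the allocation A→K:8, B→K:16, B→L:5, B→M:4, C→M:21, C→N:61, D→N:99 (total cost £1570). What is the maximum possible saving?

231

Current plan cost = 8·2 + 16·8 + 5·7 + 4·2 + 21·10 + 61·3 + 99·10 = £1570.
Optimal plan:
  A->K: 8 batches
  B->M: 25 batches
  C->N: 82 batches
  D->K: 16 batches
  D->L: 5 batches
  D->N: 78 batches
Optimal cost = £1339.
Saving = 1570 − 1339 = £231.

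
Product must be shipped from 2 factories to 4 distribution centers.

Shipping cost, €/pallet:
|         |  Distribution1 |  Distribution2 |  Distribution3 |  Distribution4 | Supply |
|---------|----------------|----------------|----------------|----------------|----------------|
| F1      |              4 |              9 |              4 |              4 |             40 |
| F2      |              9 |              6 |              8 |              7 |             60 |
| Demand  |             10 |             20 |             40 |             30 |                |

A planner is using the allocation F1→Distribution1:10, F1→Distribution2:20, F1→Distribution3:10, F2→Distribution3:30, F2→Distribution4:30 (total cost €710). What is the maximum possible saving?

140

Current plan cost = 10·4 + 20·9 + 10·4 + 30·8 + 30·7 = €710.
Optimal plan:
  F1->Distribution1: 10 pallets
  F1->Distribution3: 30 pallets
  F2->Distribution2: 20 pallets
  F2->Distribution3: 10 pallets
  F2->Distribution4: 30 pallets
Optimal cost = €570.
Saving = 710 − 570 = €140.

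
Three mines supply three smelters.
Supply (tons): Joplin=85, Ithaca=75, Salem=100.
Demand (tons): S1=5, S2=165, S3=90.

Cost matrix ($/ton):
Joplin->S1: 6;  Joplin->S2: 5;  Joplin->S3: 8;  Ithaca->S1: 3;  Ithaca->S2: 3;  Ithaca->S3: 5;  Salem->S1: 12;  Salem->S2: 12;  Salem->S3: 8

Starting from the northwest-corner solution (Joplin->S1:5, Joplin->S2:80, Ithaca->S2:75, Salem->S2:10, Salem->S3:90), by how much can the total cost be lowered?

5

Current plan cost = 5·6 + 80·5 + 75·3 + 10·12 + 90·8 = $1495.
Optimal plan:
  Joplin to S2: 85 tons
  Ithaca to S2: 75 tons
  Salem to S1: 5 tons
  Salem to S2: 5 tons
  Salem to S3: 90 tons
Optimal cost = $1490.
Saving = 1495 − 1490 = $5.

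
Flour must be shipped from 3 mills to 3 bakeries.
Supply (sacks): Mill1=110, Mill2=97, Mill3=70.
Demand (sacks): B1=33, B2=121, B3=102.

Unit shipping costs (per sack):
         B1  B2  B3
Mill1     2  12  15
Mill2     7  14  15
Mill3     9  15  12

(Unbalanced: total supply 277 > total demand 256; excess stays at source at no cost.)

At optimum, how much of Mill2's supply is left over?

21

Minimum-cost shipments:
  Mill1->B1: 33 sacks
  Mill1->B2: 77 sacks
  Mill2->B2: 44 sacks
  Mill2->B3: 32 sacks
  Mill3->B3: 70 sacks
Total cost = 2926.
Mill2 ships 76 of its 97, leaving 21.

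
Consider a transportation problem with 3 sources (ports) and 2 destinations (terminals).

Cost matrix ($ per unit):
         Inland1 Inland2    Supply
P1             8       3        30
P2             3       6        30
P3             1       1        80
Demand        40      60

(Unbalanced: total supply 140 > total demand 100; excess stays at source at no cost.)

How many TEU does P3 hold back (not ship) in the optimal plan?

Minimum-cost shipments:
  P1→Inland2: 20 × $3 = $60
  P3→Inland1: 40 × $1 = $40
  P3→Inland2: 40 × $1 = $40
Total cost = $140.
P3 ships 80 of its 80, leaving 0.

0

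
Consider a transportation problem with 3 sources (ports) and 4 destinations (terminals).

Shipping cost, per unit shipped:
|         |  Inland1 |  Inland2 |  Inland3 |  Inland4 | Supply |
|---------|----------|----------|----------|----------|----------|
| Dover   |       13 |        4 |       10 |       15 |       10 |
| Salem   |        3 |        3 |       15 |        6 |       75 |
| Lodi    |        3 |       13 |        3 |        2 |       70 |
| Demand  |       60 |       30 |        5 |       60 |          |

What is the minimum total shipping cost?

415

Optimal allocation:
  Dover–Inland2: 10 TEU
  Salem–Inland1: 55 TEU
  Salem–Inland2: 20 TEU
  Lodi–Inland1: 5 TEU
  Lodi–Inland3: 5 TEU
  Lodi–Inland4: 60 TEU
Total cost = 415.
(Supply check: Dover ships 10; Salem ships 75; Lodi ships 70.)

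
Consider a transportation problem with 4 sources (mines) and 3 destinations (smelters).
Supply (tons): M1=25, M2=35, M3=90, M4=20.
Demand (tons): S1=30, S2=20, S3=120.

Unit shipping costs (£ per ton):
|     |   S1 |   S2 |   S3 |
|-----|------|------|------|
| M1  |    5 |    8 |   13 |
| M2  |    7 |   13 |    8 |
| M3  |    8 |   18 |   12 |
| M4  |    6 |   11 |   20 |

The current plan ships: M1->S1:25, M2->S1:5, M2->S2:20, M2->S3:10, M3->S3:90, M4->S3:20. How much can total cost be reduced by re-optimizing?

Current plan cost = 25·5 + 5·7 + 20·13 + 10·8 + 90·12 + 20·20 = £1980.
Optimal plan:
  M1->S1: 5 × £5 = £25
  M1->S2: 20 × £8 = £160
  M2->S3: 35 × £8 = £280
  M3->S1: 5 × £8 = £40
  M3->S3: 85 × £12 = £1020
  M4->S1: 20 × £6 = £120
Optimal cost = £1645.
Saving = 1980 − 1645 = £335.

335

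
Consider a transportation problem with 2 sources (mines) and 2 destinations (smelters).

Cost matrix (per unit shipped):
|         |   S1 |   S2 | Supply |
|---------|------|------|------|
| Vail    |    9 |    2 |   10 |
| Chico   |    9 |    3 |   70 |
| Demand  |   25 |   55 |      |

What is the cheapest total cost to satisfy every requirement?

380

A cheapest plan:
  Vail to S2: 10 × 2 = 20
  Chico to S1: 25 × 9 = 225
  Chico to S2: 45 × 3 = 135
Total = 20 + 225 + 135 = 380.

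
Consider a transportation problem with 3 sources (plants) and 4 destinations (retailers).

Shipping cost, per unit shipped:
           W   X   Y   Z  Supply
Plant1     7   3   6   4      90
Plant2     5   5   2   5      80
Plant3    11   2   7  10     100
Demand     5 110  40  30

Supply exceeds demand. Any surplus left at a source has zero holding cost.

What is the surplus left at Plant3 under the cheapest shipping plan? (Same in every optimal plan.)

0

An optimal plan:
  Plant1->X: 10 units
  Plant1->Z: 30 units
  Plant2->W: 5 units
  Plant2->Y: 40 units
  Plant3->X: 100 units
Total cost = 455.
Plant3 ships 100 of its 100, leaving 0.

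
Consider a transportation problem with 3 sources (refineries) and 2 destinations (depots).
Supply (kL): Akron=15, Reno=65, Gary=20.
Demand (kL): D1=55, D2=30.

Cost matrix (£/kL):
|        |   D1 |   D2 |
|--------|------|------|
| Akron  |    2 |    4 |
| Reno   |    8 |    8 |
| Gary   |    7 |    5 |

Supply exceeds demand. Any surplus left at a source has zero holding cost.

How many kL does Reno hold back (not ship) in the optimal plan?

15

An optimal plan:
  Akron to D1: 15 × £2 = £30
  Reno to D1: 40 × £8 = £320
  Reno to D2: 10 × £8 = £80
  Gary to D2: 20 × £5 = £100
Total cost = £530.
Reno ships 50 of its 65, leaving 15.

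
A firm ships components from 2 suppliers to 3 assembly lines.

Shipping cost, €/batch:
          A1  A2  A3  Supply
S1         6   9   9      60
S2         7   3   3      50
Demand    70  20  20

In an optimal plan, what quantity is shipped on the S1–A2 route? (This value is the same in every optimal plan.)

Solving gives:
  S1->A1: 60 × €6 = €360
  S2->A1: 10 × €7 = €70
  S2->A2: 20 × €3 = €60
  S2->A3: 20 × €3 = €60
Total cost = €550.
The route S1→A2 is not used.

0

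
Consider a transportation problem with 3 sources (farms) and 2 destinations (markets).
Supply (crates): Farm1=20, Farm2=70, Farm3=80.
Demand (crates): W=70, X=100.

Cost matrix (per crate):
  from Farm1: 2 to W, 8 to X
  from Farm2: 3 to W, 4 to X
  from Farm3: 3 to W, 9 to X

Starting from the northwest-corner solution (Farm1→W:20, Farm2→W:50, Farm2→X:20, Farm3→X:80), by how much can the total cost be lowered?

250

Current plan cost = 20·2 + 50·3 + 20·4 + 80·9 = 990.
Optimal plan:
  Farm1–X: 20 crates
  Farm2–X: 70 crates
  Farm3–W: 70 crates
  Farm3–X: 10 crates
Optimal cost = 740.
Saving = 990 − 740 = 250.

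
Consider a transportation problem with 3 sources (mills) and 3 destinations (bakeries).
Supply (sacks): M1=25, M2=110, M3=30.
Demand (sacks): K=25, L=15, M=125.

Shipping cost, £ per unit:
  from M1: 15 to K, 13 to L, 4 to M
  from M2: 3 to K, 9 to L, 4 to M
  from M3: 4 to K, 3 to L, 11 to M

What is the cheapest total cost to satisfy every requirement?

635

A cheapest plan:
  M1 to M: 25 × £4 = £100
  M2 to K: 10 × £3 = £30
  M2 to M: 100 × £4 = £400
  M3 to K: 15 × £4 = £60
  M3 to L: 15 × £3 = £45
Total = 100 + 30 + 400 + 60 + 45 = £635.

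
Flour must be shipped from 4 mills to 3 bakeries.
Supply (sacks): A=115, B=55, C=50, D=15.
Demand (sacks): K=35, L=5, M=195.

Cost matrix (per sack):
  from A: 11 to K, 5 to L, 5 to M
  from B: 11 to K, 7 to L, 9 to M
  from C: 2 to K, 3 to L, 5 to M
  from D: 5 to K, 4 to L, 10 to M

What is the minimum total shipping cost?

An optimal shipping plan:
  A->M: 115 sacks
  B->M: 55 sacks
  C->K: 25 sacks
  C->M: 25 sacks
  D->K: 10 sacks
  D->L: 5 sacks
Total cost = 1315.

1315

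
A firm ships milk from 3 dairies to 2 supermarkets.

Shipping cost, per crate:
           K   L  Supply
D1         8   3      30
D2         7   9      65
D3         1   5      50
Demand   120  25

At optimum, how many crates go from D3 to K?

50

The minimum-cost plan:
  D1–K: 5 × 8 = 40
  D1–L: 25 × 3 = 75
  D2–K: 65 × 7 = 455
  D3–K: 50 × 1 = 50
Total cost = 620.
So D3→K carries 50 crates.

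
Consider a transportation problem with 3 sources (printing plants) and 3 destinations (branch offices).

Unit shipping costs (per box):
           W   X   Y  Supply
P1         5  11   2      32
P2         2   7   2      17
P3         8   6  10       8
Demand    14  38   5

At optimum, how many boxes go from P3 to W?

Solving gives:
  P1–W: 14 boxes
  P1–X: 13 boxes
  P1–Y: 5 boxes
  P2–X: 17 boxes
  P3–X: 8 boxes
Total cost = 390.
The route P3→W is not used.

0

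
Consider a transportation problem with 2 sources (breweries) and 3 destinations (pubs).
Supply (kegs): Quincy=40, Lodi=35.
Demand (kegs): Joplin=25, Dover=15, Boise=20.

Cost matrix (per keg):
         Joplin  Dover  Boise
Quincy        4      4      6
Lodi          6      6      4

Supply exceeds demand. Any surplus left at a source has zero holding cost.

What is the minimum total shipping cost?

An optimal shipping plan:
  Quincy→Joplin: 25 × 4 = 100
  Quincy→Dover: 15 × 4 = 60
  Lodi→Boise: 20 × 4 = 80
Total = 100 + 60 + 80 = 240.
(Supply check: Quincy ships 40; Lodi ships 20.)

240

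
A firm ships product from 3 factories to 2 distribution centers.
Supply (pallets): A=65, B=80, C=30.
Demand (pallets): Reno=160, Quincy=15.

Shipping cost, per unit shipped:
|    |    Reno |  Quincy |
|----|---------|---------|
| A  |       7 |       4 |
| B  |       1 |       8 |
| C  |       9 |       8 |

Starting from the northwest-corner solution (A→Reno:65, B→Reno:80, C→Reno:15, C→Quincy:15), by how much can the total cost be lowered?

30

Current plan cost = 65·7 + 80·1 + 15·9 + 15·8 = 790.
Optimal plan:
  A→Reno: 50 × 7 = 350
  A→Quincy: 15 × 4 = 60
  B→Reno: 80 × 1 = 80
  C→Reno: 30 × 9 = 270
Optimal cost = 760.
Saving = 790 − 760 = 30.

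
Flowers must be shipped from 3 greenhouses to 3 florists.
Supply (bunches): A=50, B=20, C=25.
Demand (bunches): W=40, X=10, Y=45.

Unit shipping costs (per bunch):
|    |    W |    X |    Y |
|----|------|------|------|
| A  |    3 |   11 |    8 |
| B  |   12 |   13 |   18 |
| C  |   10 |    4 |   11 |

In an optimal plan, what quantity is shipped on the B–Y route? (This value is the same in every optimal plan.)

0

Solving gives:
  A->W: 20 bunches
  A->Y: 30 bunches
  B->W: 20 bunches
  C->X: 10 bunches
  C->Y: 15 bunches
Total cost = 745.
The route B→Y is not used.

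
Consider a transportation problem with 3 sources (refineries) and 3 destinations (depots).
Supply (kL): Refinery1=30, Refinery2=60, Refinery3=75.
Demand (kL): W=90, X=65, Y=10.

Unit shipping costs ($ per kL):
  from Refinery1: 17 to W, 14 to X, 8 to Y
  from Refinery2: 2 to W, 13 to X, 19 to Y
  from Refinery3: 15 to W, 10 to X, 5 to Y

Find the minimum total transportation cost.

One minimum-cost allocation:
  Refinery1->W: 30 × $17 = $510
  Refinery2->W: 60 × $2 = $120
  Refinery3->X: 65 × $10 = $650
  Refinery3->Y: 10 × $5 = $50
Total = 510 + 120 + 650 + 50 = $1330.
(Supply check: Refinery1 ships 30; Refinery2 ships 60; Refinery3 ships 75.)

1330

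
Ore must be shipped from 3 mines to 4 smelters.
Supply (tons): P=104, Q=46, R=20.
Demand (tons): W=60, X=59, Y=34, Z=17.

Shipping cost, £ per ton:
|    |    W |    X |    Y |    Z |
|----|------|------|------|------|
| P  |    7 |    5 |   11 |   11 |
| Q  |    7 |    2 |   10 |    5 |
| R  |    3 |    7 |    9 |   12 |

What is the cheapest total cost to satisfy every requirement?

1007

Optimal allocation:
  P–W: 40 × £7 = £280
  P–X: 30 × £5 = £150
  P–Y: 34 × £11 = £374
  Q–X: 29 × £2 = £58
  Q–Z: 17 × £5 = £85
  R–W: 20 × £3 = £60
Total = 280 + 150 + 374 + 58 + 85 + 60 = £1007.
(Supply check: P ships 104; Q ships 46; R ships 20.)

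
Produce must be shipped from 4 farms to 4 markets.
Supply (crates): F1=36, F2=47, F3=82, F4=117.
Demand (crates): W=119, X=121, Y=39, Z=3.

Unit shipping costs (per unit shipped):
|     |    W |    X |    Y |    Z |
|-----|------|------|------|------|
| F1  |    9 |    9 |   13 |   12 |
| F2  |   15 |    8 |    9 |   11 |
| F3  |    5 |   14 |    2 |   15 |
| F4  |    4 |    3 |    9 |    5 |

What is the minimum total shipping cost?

1390

Optimal allocation:
  F1–W: 36 crates
  F2–X: 47 crates
  F3–W: 43 crates
  F3–Y: 39 crates
  F4–W: 40 crates
  F4–X: 74 crates
  F4–Z: 3 crates
Total cost = 1390.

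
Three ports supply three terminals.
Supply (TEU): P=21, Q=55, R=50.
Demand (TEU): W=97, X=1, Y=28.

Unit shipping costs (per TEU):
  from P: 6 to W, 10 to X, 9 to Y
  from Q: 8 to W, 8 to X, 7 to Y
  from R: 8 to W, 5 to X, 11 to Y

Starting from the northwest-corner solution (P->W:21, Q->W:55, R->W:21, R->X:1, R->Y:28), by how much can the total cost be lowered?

Current plan cost = 21·6 + 55·8 + 21·8 + 1·5 + 28·11 = 1047.
Optimal plan:
  P to W: 21 × 6 = 126
  Q to W: 27 × 8 = 216
  Q to Y: 28 × 7 = 196
  R to W: 49 × 8 = 392
  R to X: 1 × 5 = 5
Optimal cost = 935.
Saving = 1047 − 935 = 112.

112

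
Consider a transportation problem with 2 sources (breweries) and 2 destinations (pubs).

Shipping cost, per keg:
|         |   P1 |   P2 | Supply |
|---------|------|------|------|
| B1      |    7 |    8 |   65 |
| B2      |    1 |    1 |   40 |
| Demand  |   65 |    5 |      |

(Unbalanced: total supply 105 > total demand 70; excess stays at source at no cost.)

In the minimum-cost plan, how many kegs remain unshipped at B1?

Minimum-cost shipments:
  B1 to P1: 30 kegs
  B2 to P1: 35 kegs
  B2 to P2: 5 kegs
Total cost = 250.
B1 ships 30 of its 65, leaving 35.

35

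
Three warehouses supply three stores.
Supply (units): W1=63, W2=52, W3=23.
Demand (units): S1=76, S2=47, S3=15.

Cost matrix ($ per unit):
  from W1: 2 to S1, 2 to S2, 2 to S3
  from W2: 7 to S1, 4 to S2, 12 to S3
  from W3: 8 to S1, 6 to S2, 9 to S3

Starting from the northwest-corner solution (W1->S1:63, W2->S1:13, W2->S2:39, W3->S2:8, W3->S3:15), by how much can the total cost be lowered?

Current plan cost = 63·2 + 13·7 + 39·4 + 8·6 + 15·9 = $556.
Optimal plan:
  W1→S1: 48 units
  W1→S3: 15 units
  W2→S1: 5 units
  W2→S2: 47 units
  W3→S1: 23 units
Optimal cost = $533.
Saving = 556 − 533 = $23.

23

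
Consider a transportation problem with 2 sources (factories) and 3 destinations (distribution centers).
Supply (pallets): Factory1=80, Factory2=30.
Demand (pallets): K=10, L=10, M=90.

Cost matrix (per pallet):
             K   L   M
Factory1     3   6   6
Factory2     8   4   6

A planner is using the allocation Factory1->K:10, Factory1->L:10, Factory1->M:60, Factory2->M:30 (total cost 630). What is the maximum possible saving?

20

Current plan cost = 10·3 + 10·6 + 60·6 + 30·6 = 630.
Optimal plan:
  Factory1–K: 10 pallets
  Factory1–M: 70 pallets
  Factory2–L: 10 pallets
  Factory2–M: 20 pallets
Optimal cost = 610.
Saving = 630 − 610 = 20.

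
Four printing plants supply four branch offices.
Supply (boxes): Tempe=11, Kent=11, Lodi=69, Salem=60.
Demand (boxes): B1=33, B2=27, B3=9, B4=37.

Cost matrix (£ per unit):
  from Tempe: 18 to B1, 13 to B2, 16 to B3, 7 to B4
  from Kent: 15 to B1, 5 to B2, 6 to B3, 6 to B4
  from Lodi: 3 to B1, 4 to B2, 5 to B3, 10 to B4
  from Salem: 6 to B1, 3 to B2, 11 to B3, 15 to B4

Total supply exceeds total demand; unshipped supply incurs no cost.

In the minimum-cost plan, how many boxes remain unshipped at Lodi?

Minimum-cost shipments:
  Tempe→B4: 11 × £7 = £77
  Kent→B4: 11 × £6 = £66
  Lodi→B1: 33 × £3 = £99
  Lodi→B3: 9 × £5 = £45
  Lodi→B4: 15 × £10 = £150
  Salem→B2: 27 × £3 = £81
Total cost = £518.
Lodi ships 57 of its 69, leaving 12.

12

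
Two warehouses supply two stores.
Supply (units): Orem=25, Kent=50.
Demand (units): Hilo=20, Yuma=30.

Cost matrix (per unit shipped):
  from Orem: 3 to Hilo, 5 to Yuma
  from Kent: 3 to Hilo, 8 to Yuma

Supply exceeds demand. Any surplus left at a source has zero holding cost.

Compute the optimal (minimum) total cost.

Optimal allocation:
  Orem->Yuma: 25 × 5 = 125
  Kent->Hilo: 20 × 3 = 60
  Kent->Yuma: 5 × 8 = 40
Total = 125 + 60 + 40 = 225.

225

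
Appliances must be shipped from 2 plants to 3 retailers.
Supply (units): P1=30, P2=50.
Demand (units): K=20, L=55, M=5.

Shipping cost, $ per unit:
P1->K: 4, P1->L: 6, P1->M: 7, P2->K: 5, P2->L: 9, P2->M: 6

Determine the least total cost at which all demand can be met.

An optimal shipping plan:
  P1->L: 30 × $6 = $180
  P2->K: 20 × $5 = $100
  P2->L: 25 × $9 = $225
  P2->M: 5 × $6 = $30
Total = 180 + 100 + 225 + 30 = $535.

535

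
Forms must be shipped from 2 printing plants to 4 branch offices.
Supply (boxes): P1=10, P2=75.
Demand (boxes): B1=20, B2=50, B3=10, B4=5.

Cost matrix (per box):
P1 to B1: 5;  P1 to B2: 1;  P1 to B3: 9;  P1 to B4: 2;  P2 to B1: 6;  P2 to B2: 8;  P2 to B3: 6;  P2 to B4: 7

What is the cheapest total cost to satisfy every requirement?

545

An optimal shipping plan:
  P1 to B2: 10 × 1 = 10
  P2 to B1: 20 × 6 = 120
  P2 to B2: 40 × 8 = 320
  P2 to B3: 10 × 6 = 60
  P2 to B4: 5 × 7 = 35
Total = 10 + 120 + 320 + 60 + 35 = 545.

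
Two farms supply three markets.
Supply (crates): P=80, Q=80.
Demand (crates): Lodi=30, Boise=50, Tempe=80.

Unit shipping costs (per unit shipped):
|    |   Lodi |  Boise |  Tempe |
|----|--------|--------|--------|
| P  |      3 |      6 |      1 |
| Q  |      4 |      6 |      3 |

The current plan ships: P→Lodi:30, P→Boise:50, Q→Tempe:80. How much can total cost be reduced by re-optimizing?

130

Current plan cost = 30·3 + 50·6 + 80·3 = 630.
Optimal plan:
  P->Tempe: 80 crates
  Q->Lodi: 30 crates
  Q->Boise: 50 crates
Optimal cost = 500.
Saving = 630 − 500 = 130.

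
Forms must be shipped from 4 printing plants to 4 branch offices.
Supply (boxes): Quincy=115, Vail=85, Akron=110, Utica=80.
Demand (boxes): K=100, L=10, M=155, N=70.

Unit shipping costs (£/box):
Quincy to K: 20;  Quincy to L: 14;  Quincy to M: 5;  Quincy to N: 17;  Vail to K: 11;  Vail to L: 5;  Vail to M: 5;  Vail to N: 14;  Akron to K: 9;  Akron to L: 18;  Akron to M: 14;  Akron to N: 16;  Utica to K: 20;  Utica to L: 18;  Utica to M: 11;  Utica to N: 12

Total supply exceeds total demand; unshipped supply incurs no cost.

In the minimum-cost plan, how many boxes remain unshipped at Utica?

Minimum-cost shipments:
  Quincy–M: 115 × £5 = £575
  Vail–L: 10 × £5 = £50
  Vail–M: 40 × £5 = £200
  Akron–K: 100 × £9 = £900
  Utica–N: 70 × £12 = £840
Total cost = £2565.
Utica ships 70 of its 80, leaving 10.

10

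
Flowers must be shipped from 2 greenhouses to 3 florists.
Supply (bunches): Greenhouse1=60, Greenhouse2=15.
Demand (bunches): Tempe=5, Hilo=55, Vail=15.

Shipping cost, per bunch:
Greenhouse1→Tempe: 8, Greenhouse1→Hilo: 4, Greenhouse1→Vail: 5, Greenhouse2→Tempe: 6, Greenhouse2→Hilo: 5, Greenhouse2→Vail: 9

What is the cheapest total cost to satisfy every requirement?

A cheapest plan:
  Greenhouse1→Hilo: 45 × 4 = 180
  Greenhouse1→Vail: 15 × 5 = 75
  Greenhouse2→Tempe: 5 × 6 = 30
  Greenhouse2→Hilo: 10 × 5 = 50
Total = 180 + 75 + 30 + 50 = 335.

335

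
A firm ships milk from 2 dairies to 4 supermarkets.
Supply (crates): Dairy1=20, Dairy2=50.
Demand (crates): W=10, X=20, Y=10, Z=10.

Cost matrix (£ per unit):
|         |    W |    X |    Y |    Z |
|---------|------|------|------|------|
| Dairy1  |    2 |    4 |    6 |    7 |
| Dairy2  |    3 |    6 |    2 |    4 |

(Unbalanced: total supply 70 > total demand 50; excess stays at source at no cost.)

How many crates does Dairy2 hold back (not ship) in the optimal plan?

20

An optimal plan:
  Dairy1→X: 20 crates
  Dairy2→W: 10 crates
  Dairy2→Y: 10 crates
  Dairy2→Z: 10 crates
Total cost = £170.
Dairy2 ships 30 of its 50, leaving 20.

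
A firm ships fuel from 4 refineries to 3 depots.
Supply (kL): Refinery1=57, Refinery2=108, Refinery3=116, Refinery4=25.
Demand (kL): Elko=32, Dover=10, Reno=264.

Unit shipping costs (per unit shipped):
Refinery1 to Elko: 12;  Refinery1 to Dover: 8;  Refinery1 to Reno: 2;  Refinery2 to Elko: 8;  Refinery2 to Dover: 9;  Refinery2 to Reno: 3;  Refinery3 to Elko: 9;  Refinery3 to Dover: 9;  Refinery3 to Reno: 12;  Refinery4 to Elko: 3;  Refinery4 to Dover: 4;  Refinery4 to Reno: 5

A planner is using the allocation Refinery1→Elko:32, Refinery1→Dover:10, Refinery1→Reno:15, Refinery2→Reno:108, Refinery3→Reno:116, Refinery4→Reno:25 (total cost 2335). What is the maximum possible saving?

Current plan cost = 32·12 + 10·8 + 15·2 + 108·3 + 116·12 + 25·5 = 2335.
Optimal plan:
  Refinery1→Reno: 57 × 2 = 114
  Refinery2→Reno: 108 × 3 = 324
  Refinery3→Elko: 32 × 9 = 288
  Refinery3→Dover: 10 × 9 = 90
  Refinery3→Reno: 74 × 12 = 888
  Refinery4→Reno: 25 × 5 = 125
Optimal cost = 1829.
Saving = 2335 − 1829 = 506.

506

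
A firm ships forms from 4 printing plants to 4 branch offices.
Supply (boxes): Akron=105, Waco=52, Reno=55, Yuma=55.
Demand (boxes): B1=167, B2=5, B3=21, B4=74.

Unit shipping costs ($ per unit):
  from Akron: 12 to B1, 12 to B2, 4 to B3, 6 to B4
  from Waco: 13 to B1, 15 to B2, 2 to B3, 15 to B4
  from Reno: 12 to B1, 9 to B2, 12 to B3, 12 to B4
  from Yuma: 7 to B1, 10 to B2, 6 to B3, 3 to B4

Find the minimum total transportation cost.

2291

A cheapest plan:
  Akron–B1: 31 × $12 = $372
  Akron–B4: 74 × $6 = $444
  Waco–B1: 31 × $13 = $403
  Waco–B3: 21 × $2 = $42
  Reno–B1: 50 × $12 = $600
  Reno–B2: 5 × $9 = $45
  Yuma–B1: 55 × $7 = $385
Total = 372 + 444 + 403 + 42 + 600 + 45 + 385 = $2291.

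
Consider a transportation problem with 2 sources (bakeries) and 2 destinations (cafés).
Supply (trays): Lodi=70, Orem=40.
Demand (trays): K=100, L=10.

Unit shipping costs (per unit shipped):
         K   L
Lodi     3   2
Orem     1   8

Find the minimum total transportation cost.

240

Optimal allocation:
  Lodi to K: 60 × 3 = 180
  Lodi to L: 10 × 2 = 20
  Orem to K: 40 × 1 = 40
Total = 180 + 20 + 40 = 240.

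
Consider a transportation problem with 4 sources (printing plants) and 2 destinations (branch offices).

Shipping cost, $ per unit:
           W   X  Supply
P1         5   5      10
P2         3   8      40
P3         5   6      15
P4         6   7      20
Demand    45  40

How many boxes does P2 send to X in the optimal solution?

Solving gives:
  P1->X: 10 boxes
  P2->W: 40 boxes
  P3->W: 5 boxes
  P3->X: 10 boxes
  P4->X: 20 boxes
Total cost = $395.
The route P2→X is not used.

0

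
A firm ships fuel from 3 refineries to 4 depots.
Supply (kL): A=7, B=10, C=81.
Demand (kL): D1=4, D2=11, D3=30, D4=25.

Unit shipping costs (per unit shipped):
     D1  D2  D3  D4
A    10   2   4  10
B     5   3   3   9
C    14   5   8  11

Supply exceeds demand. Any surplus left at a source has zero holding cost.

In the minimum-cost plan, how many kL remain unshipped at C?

Minimum-cost shipments:
  A–D3: 7 × 4 = 28
  B–D1: 4 × 5 = 20
  B–D3: 6 × 3 = 18
  C–D2: 11 × 5 = 55
  C–D3: 17 × 8 = 136
  C–D4: 25 × 11 = 275
Total cost = 532.
C ships 53 of its 81, leaving 28.

28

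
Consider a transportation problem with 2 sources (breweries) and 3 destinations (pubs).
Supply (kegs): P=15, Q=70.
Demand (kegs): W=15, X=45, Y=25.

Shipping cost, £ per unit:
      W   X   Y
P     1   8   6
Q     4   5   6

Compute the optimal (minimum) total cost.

390

An optimal shipping plan:
  P to W: 15 kegs
  Q to X: 45 kegs
  Q to Y: 25 kegs
Total cost = £390.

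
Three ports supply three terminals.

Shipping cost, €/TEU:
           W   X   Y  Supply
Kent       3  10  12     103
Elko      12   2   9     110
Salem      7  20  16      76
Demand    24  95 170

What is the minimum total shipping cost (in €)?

A cheapest plan:
  Kent to Y: 103 × €12 = €1236
  Elko to X: 95 × €2 = €190
  Elko to Y: 15 × €9 = €135
  Salem to W: 24 × €7 = €168
  Salem to Y: 52 × €16 = €832
Total = 1236 + 190 + 135 + 168 + 832 = €2561.

2561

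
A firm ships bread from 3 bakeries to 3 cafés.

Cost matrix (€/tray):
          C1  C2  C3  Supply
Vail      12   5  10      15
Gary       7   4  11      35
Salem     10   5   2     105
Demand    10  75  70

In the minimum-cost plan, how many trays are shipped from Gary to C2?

25

Optimal shipments:
  Vail–C2: 15 × €5 = €75
  Gary–C1: 10 × €7 = €70
  Gary–C2: 25 × €4 = €100
  Salem–C2: 35 × €5 = €175
  Salem–C3: 70 × €2 = €140
Total cost = €560.
So Gary→C2 carries 25 trays.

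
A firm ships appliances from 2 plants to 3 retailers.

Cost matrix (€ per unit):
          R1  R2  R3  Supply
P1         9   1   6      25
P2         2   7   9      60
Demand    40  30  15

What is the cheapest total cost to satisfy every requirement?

Optimal allocation:
  P1→R2: 25 units
  P2→R1: 40 units
  P2→R2: 5 units
  P2→R3: 15 units
Total cost = €275.
(Supply check: P1 ships 25; P2 ships 60.)

275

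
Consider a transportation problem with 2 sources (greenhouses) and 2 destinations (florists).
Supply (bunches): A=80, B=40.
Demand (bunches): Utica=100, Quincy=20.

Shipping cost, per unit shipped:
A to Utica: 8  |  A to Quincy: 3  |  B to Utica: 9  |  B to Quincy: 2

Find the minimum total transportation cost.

860

One minimum-cost allocation:
  A->Utica: 80 bunches
  B->Utica: 20 bunches
  B->Quincy: 20 bunches
Total cost = 860.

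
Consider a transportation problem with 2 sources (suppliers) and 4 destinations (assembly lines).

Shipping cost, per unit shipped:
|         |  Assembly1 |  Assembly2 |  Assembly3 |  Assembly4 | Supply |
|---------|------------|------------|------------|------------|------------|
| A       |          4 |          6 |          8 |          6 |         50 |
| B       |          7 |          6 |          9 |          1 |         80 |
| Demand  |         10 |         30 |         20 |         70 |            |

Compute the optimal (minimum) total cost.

Optimal allocation:
  A–Assembly1: 10 × 4 = 40
  A–Assembly2: 20 × 6 = 120
  A–Assembly3: 20 × 8 = 160
  B–Assembly2: 10 × 6 = 60
  B–Assembly4: 70 × 1 = 70
Total = 40 + 120 + 160 + 60 + 70 = 450.
(Supply check: A ships 50; B ships 80.)

450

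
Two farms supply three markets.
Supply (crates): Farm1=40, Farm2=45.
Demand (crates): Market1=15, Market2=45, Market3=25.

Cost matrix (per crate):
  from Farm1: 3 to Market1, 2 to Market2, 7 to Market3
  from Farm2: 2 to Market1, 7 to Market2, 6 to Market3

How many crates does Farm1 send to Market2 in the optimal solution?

Optimal shipments:
  Farm1->Market2: 40 crates
  Farm2->Market1: 15 crates
  Farm2->Market2: 5 crates
  Farm2->Market3: 25 crates
Total cost = 295.
So Farm1→Market2 carries 40 crates.

40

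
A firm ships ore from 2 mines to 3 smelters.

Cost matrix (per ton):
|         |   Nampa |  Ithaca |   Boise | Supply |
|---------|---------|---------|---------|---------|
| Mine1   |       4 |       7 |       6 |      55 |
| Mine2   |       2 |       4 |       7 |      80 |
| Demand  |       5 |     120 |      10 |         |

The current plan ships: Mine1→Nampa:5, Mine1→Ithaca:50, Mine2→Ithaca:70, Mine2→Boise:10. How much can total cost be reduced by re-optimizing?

Current plan cost = 5·4 + 50·7 + 70·4 + 10·7 = 720.
Optimal plan:
  Mine1→Nampa: 5 × 4 = 20
  Mine1→Ithaca: 40 × 7 = 280
  Mine1→Boise: 10 × 6 = 60
  Mine2→Ithaca: 80 × 4 = 320
Optimal cost = 680.
Saving = 720 − 680 = 40.

40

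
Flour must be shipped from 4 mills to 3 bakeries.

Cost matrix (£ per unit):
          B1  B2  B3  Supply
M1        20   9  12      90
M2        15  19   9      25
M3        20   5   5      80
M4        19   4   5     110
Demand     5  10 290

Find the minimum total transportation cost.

Optimal allocation:
  M1–B2: 10 × £9 = £90
  M1–B3: 80 × £12 = £960
  M2–B1: 5 × £15 = £75
  M2–B3: 20 × £9 = £180
  M3–B3: 80 × £5 = £400
  M4–B3: 110 × £5 = £550
Total = 90 + 960 + 75 + 180 + 400 + 550 = £2255.

2255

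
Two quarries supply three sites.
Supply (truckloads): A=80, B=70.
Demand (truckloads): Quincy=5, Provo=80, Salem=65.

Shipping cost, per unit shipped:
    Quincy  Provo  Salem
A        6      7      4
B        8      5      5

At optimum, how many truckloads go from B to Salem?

Solving gives:
  A→Quincy: 5 × 6 = 30
  A→Provo: 10 × 7 = 70
  A→Salem: 65 × 4 = 260
  B→Provo: 70 × 5 = 350
Total cost = 710.
The route B→Salem is not used.

0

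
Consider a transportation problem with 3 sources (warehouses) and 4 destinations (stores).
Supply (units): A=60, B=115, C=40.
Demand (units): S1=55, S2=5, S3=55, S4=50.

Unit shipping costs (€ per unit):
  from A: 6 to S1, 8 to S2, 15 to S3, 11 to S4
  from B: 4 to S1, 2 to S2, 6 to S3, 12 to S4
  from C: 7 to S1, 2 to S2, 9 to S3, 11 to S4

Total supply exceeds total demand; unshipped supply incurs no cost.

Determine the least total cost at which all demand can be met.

A cheapest plan:
  A->S4: 10 × €11 = €110
  B->S1: 55 × €4 = €220
  B->S2: 5 × €2 = €10
  B->S3: 55 × €6 = €330
  C->S4: 40 × €11 = €440
Total = 110 + 220 + 10 + 330 + 440 = €1110.

1110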